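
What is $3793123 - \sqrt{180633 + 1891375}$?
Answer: $3793123 - 2 \sqrt{518002} \approx 3.7917 \cdot 10^{6}$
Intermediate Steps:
$3793123 - \sqrt{180633 + 1891375} = 3793123 - \sqrt{2072008} = 3793123 - 2 \sqrt{518002}$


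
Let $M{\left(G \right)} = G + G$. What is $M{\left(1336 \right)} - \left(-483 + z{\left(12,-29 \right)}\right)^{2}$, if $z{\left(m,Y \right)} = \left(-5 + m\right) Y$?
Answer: $-467924$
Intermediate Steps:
$z{\left(m,Y \right)} = Y \left(-5 + m\right)$
$M{\left(G \right)} = 2 G$
$M{\left(1336 \right)} - \left(-483 + z{\left(12,-29 \right)}\right)^{2} = 2 \cdot 1336 - \left(-483 - 29 \left(-5 + 12\right)\right)^{2} = 2672 - \left(-483 - 203\right)^{2} = 2672 - \left(-686\right)^{2} = 2672 - 470596 = -467924$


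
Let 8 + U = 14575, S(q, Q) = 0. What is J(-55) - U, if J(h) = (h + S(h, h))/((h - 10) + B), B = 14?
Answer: -742862/51 ≈ -14566.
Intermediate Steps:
U = 14567 (U = -8 + 14575 = 14567)
J(h) = h/(4 + h) (J(h) = (h + 0)/((h - 10) + 14) = h/((-10 + h) + 14) = h/(4 + h))
J(-55) - U = -55/(4 - 55) - 1*14567 = -55/(-51) - 14567 = -55*(-1/51) - 14567 = 55/51 - 14567 = -742862/51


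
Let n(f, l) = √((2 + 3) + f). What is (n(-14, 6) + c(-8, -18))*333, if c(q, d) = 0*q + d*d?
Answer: 107892 + 999*I ≈ 1.0789e+5 + 999.0*I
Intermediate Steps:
c(q, d) = d² (c(q, d) = 0 + d² = d²)
n(f, l) = √(5 + f)
(n(-14, 6) + c(-8, -18))*333 = (√(5 - 14) + (-18)²)*333 = (√(-9) + 324)*333 = (3*I + 324)*333 = (324 + 3*I)*333 = 107892 + 999*I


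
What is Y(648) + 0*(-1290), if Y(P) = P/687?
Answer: 216/229 ≈ 0.94323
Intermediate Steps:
Y(P) = P/687 (Y(P) = P*(1/687) = P/687)
Y(648) + 0*(-1290) = (1/687)*648 + 0*(-1290) = 216/229 + 0 = 216/229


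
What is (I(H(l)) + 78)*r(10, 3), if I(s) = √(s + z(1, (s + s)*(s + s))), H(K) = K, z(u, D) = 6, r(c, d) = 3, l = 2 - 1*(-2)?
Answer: 234 + 3*√10 ≈ 243.49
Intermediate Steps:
l = 4 (l = 2 + 2 = 4)
I(s) = √(6 + s) (I(s) = √(s + 6) = √(6 + s))
(I(H(l)) + 78)*r(10, 3) = (√(6 + 4) + 78)*3 = (√10 + 78)*3 = (78 + √10)*3 = 234 + 3*√10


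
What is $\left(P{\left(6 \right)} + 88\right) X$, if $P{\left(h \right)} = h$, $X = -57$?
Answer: $-5358$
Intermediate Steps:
$\left(P{\left(6 \right)} + 88\right) X = \left(6 + 88\right) \left(-57\right) = 94 \left(-57\right) = -5358$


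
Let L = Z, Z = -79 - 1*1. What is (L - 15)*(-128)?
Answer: 12160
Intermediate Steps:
Z = -80 (Z = -79 - 1 = -80)
L = -80
(L - 15)*(-128) = (-80 - 15)*(-128) = -95*(-128) = 12160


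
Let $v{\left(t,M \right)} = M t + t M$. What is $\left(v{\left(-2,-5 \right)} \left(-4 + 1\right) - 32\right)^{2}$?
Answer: $8464$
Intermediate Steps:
$v{\left(t,M \right)} = 2 M t$ ($v{\left(t,M \right)} = M t + M t = 2 M t$)
$\left(v{\left(-2,-5 \right)} \left(-4 + 1\right) - 32\right)^{2} = \left(2 \left(-5\right) \left(-2\right) \left(-4 + 1\right) - 32\right)^{2} = \left(20 \left(-3\right) - 32\right)^{2} = \left(-60 - 32\right)^{2} = \left(-92\right)^{2} = 8464$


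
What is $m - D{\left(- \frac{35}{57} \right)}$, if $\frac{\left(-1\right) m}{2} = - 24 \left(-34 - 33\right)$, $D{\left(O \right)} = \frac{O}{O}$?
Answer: $-3217$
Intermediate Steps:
$D{\left(O \right)} = 1$
$m = -3216$ ($m = - 2 \left(- 24 \left(-34 - 33\right)\right) = - 2 \left(\left(-24\right) \left(-67\right)\right) = \left(-2\right) 1608 = -3216$)
$m - D{\left(- \frac{35}{57} \right)} = -3216 - 1 = -3217$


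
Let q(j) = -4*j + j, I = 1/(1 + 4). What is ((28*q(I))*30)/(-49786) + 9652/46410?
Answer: 125981278/577642065 ≈ 0.21810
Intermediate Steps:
I = 1/5 ≈ 0.20000
q(j) = -3*j
((28*q(I))*30)/(-49786) + 9652/46410 = ((28*(-3*1/5))*30)/(-49786) + 9652/46410 = ((28*(-3/5))*30)*(-1/49786) + 9652*(1/46410) = -84/5*30*(-1/49786) + 4826/23205 = -504*(-1/49786) + 4826/23205 = 252/24893 + 4826/23205 = 125981278/577642065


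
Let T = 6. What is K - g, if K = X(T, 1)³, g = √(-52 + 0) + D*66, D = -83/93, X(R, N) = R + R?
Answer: 55394/31 - 2*I*√13 ≈ 1786.9 - 7.2111*I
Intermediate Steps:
X(R, N) = 2*R
D = -83/93 (D = -83*1/93 = -83/93 ≈ -0.89247)
g = -1826/31 + 2*I*√13 (g = √(-52 + 0) - 83/93*66 = √(-52) - 1826/31 = 2*I*√13 - 1826/31 = -1826/31 + 2*I*√13 ≈ -58.903 + 7.2111*I)
K = 1728 (K = (2*6)³ = 12³ = 1728)
K - g = 1728 - (-1826/31 + 2*I*√13) = 1728 + (1826/31 - 2*I*√13) = 55394/31 - 2*I*√13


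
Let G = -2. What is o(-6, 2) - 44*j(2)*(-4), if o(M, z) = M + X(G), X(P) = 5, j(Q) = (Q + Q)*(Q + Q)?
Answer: 2815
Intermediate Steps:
j(Q) = 4*Q² (j(Q) = (2*Q)*(2*Q) = 4*Q²)
o(M, z) = 5 + M (o(M, z) = M + 5 = 5 + M)
o(-6, 2) - 44*j(2)*(-4) = (5 - 6) - 44*4*2²*(-4) = -1 - 44*4*4*(-4) = -1 - 704*(-4) = -1 - 44*(-64) = -1 + 2816 = 2815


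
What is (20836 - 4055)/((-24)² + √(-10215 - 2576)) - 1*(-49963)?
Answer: 17225266877/344567 - 16781*I*√12791/344567 ≈ 49991.0 - 5.508*I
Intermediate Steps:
(20836 - 4055)/((-24)² + √(-10215 - 2576)) - 1*(-49963) = 16781/(576 + √(-12791)) + 49963 = 16781/(576 + I*√12791) + 49963 = 49963 + 16781/(576 + I*√12791)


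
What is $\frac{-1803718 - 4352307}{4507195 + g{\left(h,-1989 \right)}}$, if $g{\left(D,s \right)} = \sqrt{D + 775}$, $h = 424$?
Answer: $- \frac{2522400463625}{1846800615166} + \frac{6156025 \sqrt{1199}}{20314806766826} \approx -1.3658$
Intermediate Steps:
$g{\left(D,s \right)} = \sqrt{775 + D}$
$\frac{-1803718 - 4352307}{4507195 + g{\left(h,-1989 \right)}} = \frac{-1803718 - 4352307}{4507195 + \sqrt{775 + 424}} = - \frac{6156025}{4507195 + \sqrt{1199}}$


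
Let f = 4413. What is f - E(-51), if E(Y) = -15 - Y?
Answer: 4377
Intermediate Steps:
f - E(-51) = 4413 - (-15 - 1*(-51)) = 4413 - (-15 + 51) = 4413 - 1*36 = 4413 - 36 = 4377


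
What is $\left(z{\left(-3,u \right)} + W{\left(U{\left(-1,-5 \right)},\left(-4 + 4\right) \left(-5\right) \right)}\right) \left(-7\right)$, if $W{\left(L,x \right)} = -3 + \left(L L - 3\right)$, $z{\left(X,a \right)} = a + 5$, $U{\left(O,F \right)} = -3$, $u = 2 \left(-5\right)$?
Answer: $14$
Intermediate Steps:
$u = -10$
$z{\left(X,a \right)} = 5 + a$
$W{\left(L,x \right)} = -6 + L^{2}$ ($W{\left(L,x \right)} = -3 + \left(L^{2} - 3\right) = -3 + \left(-3 + L^{2}\right) = -6 + L^{2}$)
$\left(z{\left(-3,u \right)} + W{\left(U{\left(-1,-5 \right)},\left(-4 + 4\right) \left(-5\right) \right)}\right) \left(-7\right) = \left(\left(5 - 10\right) - \left(6 - \left(-3\right)^{2}\right)\right) \left(-7\right) = \left(-5 + \left(-6 + 9\right)\right) \left(-7\right) = \left(-5 + 3\right) \left(-7\right) = \left(-2\right) \left(-7\right) = 14$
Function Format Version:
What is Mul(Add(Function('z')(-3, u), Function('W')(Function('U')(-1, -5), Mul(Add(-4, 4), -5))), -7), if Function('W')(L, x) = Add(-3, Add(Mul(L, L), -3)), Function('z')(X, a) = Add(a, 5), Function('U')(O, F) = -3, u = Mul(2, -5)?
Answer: 14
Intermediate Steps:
u = -10
Function('z')(X, a) = Add(5, a)
Function('W')(L, x) = Add(-6, Pow(L, 2)) (Function('W')(L, x) = Add(-3, Add(Pow(L, 2), -3)) = Add(-3, Add(-3, Pow(L, 2))) = Add(-6, Pow(L, 2)))
Mul(Add(Function('z')(-3, u), Function('W')(Function('U')(-1, -5), Mul(Add(-4, 4), -5))), -7) = Mul(Add(Add(5, -10), Add(-6, Pow(-3, 2))), -7) = Mul(Add(-5, Add(-6, 9)), -7) = Mul(Add(-5, 3), -7) = Mul(-2, -7) = 14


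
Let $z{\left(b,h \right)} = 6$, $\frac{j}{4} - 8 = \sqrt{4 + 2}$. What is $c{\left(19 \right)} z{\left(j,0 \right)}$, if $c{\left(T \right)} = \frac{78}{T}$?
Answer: $\frac{468}{19} \approx 24.632$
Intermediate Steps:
$j = 32 + 4 \sqrt{6}$ ($j = 32 + 4 \sqrt{4 + 2} = 32 + 4 \sqrt{6} \approx 41.798$)
$c{\left(19 \right)} z{\left(j,0 \right)} = \frac{78}{19} \cdot 6 = \frac{468}{19}$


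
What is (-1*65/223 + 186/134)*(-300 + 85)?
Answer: -3522560/14941 ≈ -235.76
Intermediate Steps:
(-1*65/223 + 186/134)*(-300 + 85) = (-65*1/223 + 186*(1/134))*(-215) = (-65/223 + 93/67)*(-215) = (16384/14941)*(-215) = -3522560/14941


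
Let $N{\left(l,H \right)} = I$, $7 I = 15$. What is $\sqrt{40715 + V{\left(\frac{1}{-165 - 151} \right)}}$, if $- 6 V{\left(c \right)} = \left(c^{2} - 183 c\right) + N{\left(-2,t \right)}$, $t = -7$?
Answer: $\frac{\sqrt{7171703827554}}{13272} \approx 201.78$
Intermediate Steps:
$I = \frac{15}{7}$ ($I = \frac{1}{7} \cdot 15 = \frac{15}{7} \approx 2.1429$)
$N{\left(l,H \right)} = \frac{15}{7}$
$V{\left(c \right)} = - \frac{5}{14} - \frac{c^{2}}{6} + \frac{61 c}{2}$ ($V{\left(c \right)} = - \frac{\left(c^{2} - 183 c\right) + \frac{15}{7}}{6} = - \frac{\frac{15}{7} + c^{2} - 183 c}{6} = - \frac{5}{14} - \frac{c^{2}}{6} + \frac{61 c}{2}$)
$\sqrt{40715 + V{\left(\frac{1}{-165 - 151} \right)}} = \sqrt{40715 - \left(\frac{5}{14} - \frac{61}{2 \left(-165 - 151\right)} + \frac{1}{6 \left(-165 - 151\right)^{2}}\right)} = \sqrt{40715 - \left(\frac{5}{14} + \frac{1}{599136} + \frac{61}{632}\right)} = \sqrt{40715 - \left(\frac{2007}{4424} + \frac{1}{599136}\right)} = \sqrt{40715 - \frac{1902643}{4193952}} = \sqrt{\frac{170754853037}{4193952}} = \frac{\sqrt{7171703827554}}{13272}$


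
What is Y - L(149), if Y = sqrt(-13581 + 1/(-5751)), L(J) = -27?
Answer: 27 + 2*I*sqrt(1386351893)/639 ≈ 27.0 + 116.54*I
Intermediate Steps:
Y = 2*I*sqrt(1386351893)/639 (Y = sqrt(-13581 - 1/5751) = sqrt(-78104332/5751) = 2*I*sqrt(1386351893)/639 ≈ 116.54*I)
Y - L(149) = 2*I*sqrt(1386351893)/639 - 1*(-27) = 2*I*sqrt(1386351893)/639 + 27 = 27 + 2*I*sqrt(1386351893)/639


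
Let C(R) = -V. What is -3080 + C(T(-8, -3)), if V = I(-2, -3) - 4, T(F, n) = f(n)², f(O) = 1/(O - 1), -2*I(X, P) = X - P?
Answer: -6151/2 ≈ -3075.5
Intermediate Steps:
I(X, P) = P/2 - X/2 (I(X, P) = -(X - P)/2 = P/2 - X/2)
f(O) = 1/(-1 + O)
T(F, n) = (-1 + n)⁻² (T(F, n) = (1/(-1 + n))² = (-1 + n)⁻²)
V = -9/2 (V = ((½)*(-3) - ½*(-2)) - 4 = (-3/2 + 1) - 4 = -½ - 4 = -9/2 ≈ -4.5000)
C(R) = 9/2 (C(R) = -1*(-9/2) = 9/2)
-3080 + C(T(-8, -3)) = -3080 + 9/2 = -6151/2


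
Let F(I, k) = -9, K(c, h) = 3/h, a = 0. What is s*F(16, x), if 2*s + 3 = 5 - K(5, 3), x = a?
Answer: -9/2 ≈ -4.5000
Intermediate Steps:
x = 0
s = ½ (s = -3/2 + (5 - 3/3)/2 = -3/2 + (5 - 1*1)/2 = -3/2 + (5 - 1)/2 = -3/2 + (½)*4 = -3/2 + 2 = ½ ≈ 0.50000)
s*F(16, x) = (½)*(-9) = -9/2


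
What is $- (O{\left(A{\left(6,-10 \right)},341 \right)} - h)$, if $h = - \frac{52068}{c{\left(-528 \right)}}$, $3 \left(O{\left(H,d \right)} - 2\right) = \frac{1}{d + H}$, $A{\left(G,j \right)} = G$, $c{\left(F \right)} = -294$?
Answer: $\frac{8931731}{51009} \approx 175.1$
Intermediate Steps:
$O{\left(H,d \right)} = 2 + \frac{1}{3 \left(H + d\right)}$ ($O{\left(H,d \right)} = 2 + \frac{1}{3 \left(d + H\right)} = 2 + \frac{1}{3 \left(H + d\right)}$)
$h = \frac{8678}{49}$ ($h = - \frac{52068}{-294} = \left(-52068\right) \left(- \frac{1}{294}\right) = \frac{8678}{49} \approx 177.1$)
$- (O{\left(A{\left(6,-10 \right)},341 \right)} - h) = - (\frac{\frac{1}{3} + 2 \cdot 6 + 2 \cdot 341}{6 + 341} - \frac{8678}{49}) = - (\frac{\frac{1}{3} + 12 + 682}{347} - \frac{8678}{49}) = - (\frac{1}{347} \cdot \frac{2083}{3} - \frac{8678}{49}) = - (\frac{2083}{1041} - \frac{8678}{49}) = \left(-1\right) \left(- \frac{8931731}{51009}\right) = \frac{8931731}{51009}$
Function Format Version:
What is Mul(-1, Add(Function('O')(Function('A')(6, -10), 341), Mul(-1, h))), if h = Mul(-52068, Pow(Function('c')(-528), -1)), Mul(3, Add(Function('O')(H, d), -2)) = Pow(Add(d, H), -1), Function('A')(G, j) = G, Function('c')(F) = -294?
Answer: Rational(8931731, 51009) ≈ 175.10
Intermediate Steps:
Function('O')(H, d) = Add(2, Mul(Rational(1, 3), Pow(Add(H, d), -1))) (Function('O')(H, d) = Add(2, Mul(Rational(1, 3), Pow(Add(d, H), -1))) = Add(2, Mul(Rational(1, 3), Pow(Add(H, d), -1))))
h = Rational(8678, 49) (h = Mul(-52068, Pow(-294, -1)) = Mul(-52068, Rational(-1, 294)) = Rational(8678, 49) ≈ 177.10)
Mul(-1, Add(Function('O')(Function('A')(6, -10), 341), Mul(-1, h))) = Mul(-1, Add(Mul(Pow(Add(6, 341), -1), Add(Rational(1, 3), Mul(2, 6), Mul(2, 341))), Mul(-1, Rational(8678, 49)))) = Mul(-1, Add(Mul(Pow(347, -1), Add(Rational(1, 3), 12, 682)), Rational(-8678, 49))) = Mul(-1, Add(Mul(Rational(1, 347), Rational(2083, 3)), Rational(-8678, 49))) = Mul(-1, Add(Rational(2083, 1041), Rational(-8678, 49))) = Mul(-1, Rational(-8931731, 51009)) = Rational(8931731, 51009)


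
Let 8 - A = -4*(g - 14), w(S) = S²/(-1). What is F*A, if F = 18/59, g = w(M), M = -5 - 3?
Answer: -5472/59 ≈ -92.746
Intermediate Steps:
M = -8
w(S) = -S² (w(S) = S²*(-1) = -S²)
g = -64 (g = -1*(-8)² = -1*64 = -64)
F = 18/59 (F = 18*(1/59) = 18/59 ≈ 0.30508)
A = -304 (A = 8 - (-4)*(-64 - 14) = 8 - (-4)*(-78) = 8 - 1*312 = 8 - 312 = -304)
F*A = (18/59)*(-304) = -5472/59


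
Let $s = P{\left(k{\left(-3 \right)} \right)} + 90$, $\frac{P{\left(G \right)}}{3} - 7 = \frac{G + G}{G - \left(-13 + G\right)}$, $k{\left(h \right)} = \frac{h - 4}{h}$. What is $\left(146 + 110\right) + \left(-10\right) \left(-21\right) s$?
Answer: $\frac{309298}{13} \approx 23792.0$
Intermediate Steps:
$k{\left(h \right)} = \frac{-4 + h}{h}$
$P{\left(G \right)} = 21 + \frac{6 G}{13}$ ($P{\left(G \right)} = 21 + 3 \frac{G + G}{G - \left(-13 + G\right)} = 21 + 3 \frac{2 G}{13} = 21 + \frac{6 G}{13}$)
$s = \frac{1457}{13}$ ($s = \left(21 + \frac{6 \frac{-4 - 3}{-3}}{13}\right) + 90 = \left(21 + \frac{6 \left(\left(- \frac{1}{3}\right) \left(-7\right)\right)}{13}\right) + 90 = \left(21 + \frac{6}{13} \cdot \frac{7}{3}\right) + 90 = \left(21 + \frac{14}{13}\right) + 90 = \frac{287}{13} + 90 = \frac{1457}{13} \approx 112.08$)
$\left(146 + 110\right) + \left(-10\right) \left(-21\right) s = \left(146 + 110\right) + \left(-10\right) \left(-21\right) \frac{1457}{13} = 256 + 210 \cdot \frac{1457}{13} = 256 + \frac{305970}{13} = \frac{309298}{13}$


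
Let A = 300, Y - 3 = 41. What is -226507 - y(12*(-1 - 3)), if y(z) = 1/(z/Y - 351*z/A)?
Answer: -3430222283/15144 ≈ -2.2651e+5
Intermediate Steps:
Y = 44 (Y = 3 + 41 = 44)
y(z) = -550/(631*z) (y(z) = 1/(z/44 - 351*z/300) = 1/(z*(1/44) - 117*z/100) = 1/(z/44 - 117*z/100) = 1/(-631*z/550) = -550/(631*z))
-226507 - y(12*(-1 - 3)) = -226507 - (-550)/(631*(12*(-1 - 3))) = -226507 - (-550)/(631*(12*(-4))) = -226507 - (-550)/(631*(-48)) = -226507 - (-550)*(-1)/(631*48) = -226507 - 1*275/15144 = -226507 - 275/15144 = -3430222283/15144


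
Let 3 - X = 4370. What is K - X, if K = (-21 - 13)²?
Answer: 5523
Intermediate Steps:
X = -4367 (X = 3 - 1*4370 = 3 - 4370 = -4367)
K = 1156 (K = (-34)² = 1156)
K - X = 1156 - 1*(-4367) = 1156 + 4367 = 5523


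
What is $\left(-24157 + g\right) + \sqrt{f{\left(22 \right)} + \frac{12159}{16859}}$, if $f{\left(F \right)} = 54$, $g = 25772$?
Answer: $1615 + \frac{3 \sqrt{1728131795}}{16859} \approx 1622.4$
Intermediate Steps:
$\left(-24157 + g\right) + \sqrt{f{\left(22 \right)} + \frac{12159}{16859}} = \left(-24157 + 25772\right) + \sqrt{54 + \frac{12159}{16859}} = 1615 + \sqrt{54 + 12159 \cdot \frac{1}{16859}} = 1615 + \sqrt{54 + \frac{12159}{16859}} = 1615 + \sqrt{\frac{922545}{16859}} = 1615 + \frac{3 \sqrt{1728131795}}{16859}$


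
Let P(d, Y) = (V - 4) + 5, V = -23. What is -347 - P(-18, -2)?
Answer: -325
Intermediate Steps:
P(d, Y) = -22 (P(d, Y) = (-23 - 4) + 5 = -27 + 5 = -22)
-347 - P(-18, -2) = -347 - 1*(-22) = -347 + 22 = -325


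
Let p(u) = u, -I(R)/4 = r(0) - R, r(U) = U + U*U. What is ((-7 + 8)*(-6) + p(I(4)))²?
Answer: 100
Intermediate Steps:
r(U) = U + U²
I(R) = 4*R (I(R) = -4*(0*(1 + 0) - R) = -4*(0*1 - R) = -4*(0 - R) = -(-4)*R = 4*R)
((-7 + 8)*(-6) + p(I(4)))² = ((-7 + 8)*(-6) + 4*4)² = (1*(-6) + 16)² = (-6 + 16)² = 10² = 100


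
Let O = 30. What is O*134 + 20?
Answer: 4040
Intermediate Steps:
O*134 + 20 = 30*134 + 20 = 4020 + 20 = 4040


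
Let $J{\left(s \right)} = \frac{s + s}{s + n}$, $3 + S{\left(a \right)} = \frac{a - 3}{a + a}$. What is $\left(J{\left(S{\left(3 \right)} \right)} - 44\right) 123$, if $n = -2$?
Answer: $- \frac{26322}{5} \approx -5264.4$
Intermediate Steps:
$S{\left(a \right)} = -3 + \frac{-3 + a}{2 a}$ ($S{\left(a \right)} = -3 + \frac{a - 3}{a + a} = -3 + \frac{-3 + a}{2 a}$)
$J{\left(s \right)} = \frac{2 s}{-2 + s}$ ($J{\left(s \right)} = \frac{s + s}{s - 2} = \frac{2 s}{-2 + s}$)
$\left(J{\left(S{\left(3 \right)} \right)} - 44\right) 123 = \left(\frac{2 \frac{-3 - 15}{2 \cdot 3}}{-2 + \frac{-3 - 15}{2 \cdot 3}} - 44\right) 123 = \left(\frac{2 \cdot \frac{1}{2} \cdot \frac{1}{3} \left(-3 - 15\right)}{-2 + \frac{1}{2} \cdot \frac{1}{3} \left(-3 - 15\right)} - 44\right) 123 = \left(\frac{2 \cdot \frac{1}{2} \cdot \frac{1}{3} \left(-18\right)}{-2 + \frac{1}{2} \cdot \frac{1}{3} \left(-18\right)} - 44\right) 123 = \left(2 \left(-3\right) \frac{1}{-2 - 3} - 44\right) 123 = \left(2 \left(-3\right) \frac{1}{-5} - 44\right) 123 = \left(2 \left(-3\right) \left(- \frac{1}{5}\right) - 44\right) 123 = \left(\frac{6}{5} - 44\right) 123 = \left(- \frac{214}{5}\right) 123 = - \frac{26322}{5}$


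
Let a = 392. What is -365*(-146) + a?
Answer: 53682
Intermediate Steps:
-365*(-146) + a = -365*(-146) + 392 = 53290 + 392 = 53682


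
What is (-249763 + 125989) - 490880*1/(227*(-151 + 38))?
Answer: -3174435994/25651 ≈ -1.2375e+5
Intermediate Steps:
(-249763 + 125989) - 490880*1/(227*(-151 + 38)) = -123774 - 490880/(227*(-113)) = -123774 - 490880/(-25651) = -123774 - 490880*(-1/25651) = -123774 + 490880/25651 = -3174435994/25651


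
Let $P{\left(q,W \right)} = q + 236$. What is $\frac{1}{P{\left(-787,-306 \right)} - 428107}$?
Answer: $- \frac{1}{428658} \approx -2.3329 \cdot 10^{-6}$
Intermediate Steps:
$P{\left(q,W \right)} = 236 + q$
$\frac{1}{P{\left(-787,-306 \right)} - 428107} = \frac{1}{\left(236 - 787\right) - 428107} = \frac{1}{-551 - 428107} = \frac{1}{-428658} = - \frac{1}{428658}$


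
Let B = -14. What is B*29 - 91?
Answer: -497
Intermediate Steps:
B*29 - 91 = -14*29 - 91 = -406 - 91 = -497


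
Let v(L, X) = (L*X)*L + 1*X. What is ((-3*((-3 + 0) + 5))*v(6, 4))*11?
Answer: -9768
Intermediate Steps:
v(L, X) = X + X*L² (v(L, X) = X*L² + X = X + X*L²)
((-3*((-3 + 0) + 5))*v(6, 4))*11 = ((-3*((-3 + 0) + 5))*(4*(1 + 6²)))*11 = ((-3*(-3 + 5))*(4*(1 + 36)))*11 = ((-3*2)*(4*37))*11 = -6*148*11 = -888*11 = -9768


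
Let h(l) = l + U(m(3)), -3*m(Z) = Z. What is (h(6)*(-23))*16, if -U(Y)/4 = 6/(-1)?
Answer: -11040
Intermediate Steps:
m(Z) = -Z/3
U(Y) = 24 (U(Y) = -24/(-1) = -24*(-1) = -4*(-6) = 24)
h(l) = 24 + l (h(l) = l + 24 = 24 + l)
(h(6)*(-23))*16 = ((24 + 6)*(-23))*16 = (30*(-23))*16 = -690*16 = -11040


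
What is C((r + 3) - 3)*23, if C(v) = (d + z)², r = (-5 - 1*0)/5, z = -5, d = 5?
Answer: 0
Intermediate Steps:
r = -1 (r = (-5 + 0)*(⅕) = -5*⅕ = -1)
C(v) = 0 (C(v) = (5 - 5)² = 0² = 0)
C((r + 3) - 3)*23 = 0*23 = 0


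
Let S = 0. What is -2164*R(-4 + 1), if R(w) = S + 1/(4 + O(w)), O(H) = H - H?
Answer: -541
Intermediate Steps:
O(H) = 0
R(w) = 1/4 (R(w) = 0 + 1/(4 + 0) = 0 + 1/4 = 1/4)
-2164*R(-4 + 1) = -2164*1/4 = -541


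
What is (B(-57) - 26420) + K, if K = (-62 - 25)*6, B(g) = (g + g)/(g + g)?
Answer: -26941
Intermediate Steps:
B(g) = 1 (B(g) = (2*g)/((2*g)) = (2*g)*(1/(2*g)) = 1)
K = -522 (K = -87*6 = -522)
(B(-57) - 26420) + K = (1 - 26420) - 522 = -26419 - 522 = -26941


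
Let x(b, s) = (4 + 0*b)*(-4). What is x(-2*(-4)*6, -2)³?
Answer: -4096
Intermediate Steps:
x(b, s) = -16 (x(b, s) = (4 + 0)*(-4) = 4*(-4) = -16)
x(-2*(-4)*6, -2)³ = (-16)³ = -4096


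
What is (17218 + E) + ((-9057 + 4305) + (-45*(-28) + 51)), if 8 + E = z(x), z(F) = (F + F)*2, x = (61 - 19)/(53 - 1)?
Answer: 179039/13 ≈ 13772.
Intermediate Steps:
x = 21/26 (x = 42/52 = 42*(1/52) = 21/26 ≈ 0.80769)
z(F) = 4*F (z(F) = (2*F)*2 = 4*F)
E = -62/13 (E = -8 + 4*(21/26) = -8 + 42/13 = -62/13 ≈ -4.7692)
(17218 + E) + ((-9057 + 4305) + (-45*(-28) + 51)) = (17218 - 62/13) + ((-9057 + 4305) + (-45*(-28) + 51)) = 223772/13 + (-4752 + (1260 + 51)) = 223772/13 + (-4752 + 1311) = 223772/13 - 3441 = 179039/13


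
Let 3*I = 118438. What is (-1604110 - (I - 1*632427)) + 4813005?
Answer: 11405528/3 ≈ 3.8018e+6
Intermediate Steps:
I = 118438/3 (I = (⅓)*118438 = 118438/3 ≈ 39479.)
(-1604110 - (I - 1*632427)) + 4813005 = (-1604110 - (118438/3 - 1*632427)) + 4813005 = (-1604110 - (118438/3 - 632427)) + 4813005 = (-1604110 - 1*(-1778843/3)) + 4813005 = (-1604110 + 1778843/3) + 4813005 = -3033487/3 + 4813005 = 11405528/3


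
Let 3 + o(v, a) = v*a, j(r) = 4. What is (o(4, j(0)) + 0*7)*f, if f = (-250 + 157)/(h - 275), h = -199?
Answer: 403/158 ≈ 2.5506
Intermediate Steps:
o(v, a) = -3 + a*v (o(v, a) = -3 + v*a = -3 + a*v)
f = 31/158 (f = (-250 + 157)/(-199 - 275) = -93/(-474) = -93*(-1/474) = 31/158 ≈ 0.19620)
(o(4, j(0)) + 0*7)*f = ((-3 + 4*4) + 0*7)*(31/158) = ((-3 + 16) + 0)*(31/158) = (13 + 0)*(31/158) = 13*(31/158) = 403/158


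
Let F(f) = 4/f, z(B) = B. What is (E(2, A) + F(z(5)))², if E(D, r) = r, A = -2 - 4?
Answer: 676/25 ≈ 27.040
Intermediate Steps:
A = -6
(E(2, A) + F(z(5)))² = (-6 + 4/5)² = (-6 + 4*(⅕))² = (-6 + ⅘)² = (-26/5)² = 676/25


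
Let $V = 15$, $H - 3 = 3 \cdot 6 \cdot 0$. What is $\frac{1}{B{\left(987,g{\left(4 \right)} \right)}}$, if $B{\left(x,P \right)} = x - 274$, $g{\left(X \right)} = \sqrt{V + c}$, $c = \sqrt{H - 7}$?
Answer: $\frac{1}{713} \approx 0.0014025$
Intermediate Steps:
$H = 3$ ($H = 3 + 3 \cdot 6 \cdot 0 = 3 + 18 \cdot 0 = 3 + 0 = 3$)
$c = 2 i$ ($c = \sqrt{3 - 7} = \sqrt{-4} = 2 i \approx 2.0 i$)
$g{\left(X \right)} = \sqrt{15 + 2 i}$
$B{\left(x,P \right)} = -274 + x$
$\frac{1}{B{\left(987,g{\left(4 \right)} \right)}} = \frac{1}{-274 + 987} = \frac{1}{713}$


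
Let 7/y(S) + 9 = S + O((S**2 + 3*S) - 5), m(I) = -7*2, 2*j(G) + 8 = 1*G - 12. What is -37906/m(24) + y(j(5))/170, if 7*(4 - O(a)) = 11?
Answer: 317367642/117215 ≈ 2707.6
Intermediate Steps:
j(G) = -10 + G/2 (j(G) = -4 + (1*G - 12)/2 = -4 + (G - 12)/2 = -4 + (-12 + G)/2 = -4 + (-6 + G/2) = -10 + G/2)
O(a) = 17/7 (O(a) = 4 - 1/7*11 = 4 - 11/7 = 17/7)
m(I) = -14
y(S) = 7/(-46/7 + S) (y(S) = 7/(-9 + (S + 17/7)) = 7/(-9 + (17/7 + S)) = 7/(-46/7 + S))
-37906/m(24) + y(j(5))/170 = -37906/(-14) + (49/(-46 + 7*(-10 + (1/2)*5)))/170 = -37906*(-1/14) + (49/(-46 + 7*(-10 + 5/2)))*(1/170) = 18953/7 + (49/(-46 + 7*(-15/2)))*(1/170) = 18953/7 + (49/(-46 - 105/2))*(1/170) = 18953/7 + (49/(-197/2))*(1/170) = 18953/7 + (49*(-2/197))*(1/170) = 18953/7 - 98/197*1/170 = 18953/7 - 49/16745 = 317367642/117215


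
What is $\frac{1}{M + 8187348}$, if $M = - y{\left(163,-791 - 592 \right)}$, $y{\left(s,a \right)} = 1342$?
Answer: $\frac{1}{8186006} \approx 1.2216 \cdot 10^{-7}$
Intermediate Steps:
$M = -1342$ ($M = \left(-1\right) 1342 = -1342$)
$\frac{1}{M + 8187348} = \frac{1}{-1342 + 8187348} = \frac{1}{8186006}$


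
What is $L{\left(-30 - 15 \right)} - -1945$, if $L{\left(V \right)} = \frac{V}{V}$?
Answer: $1946$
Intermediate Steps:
$L{\left(V \right)} = 1$
$L{\left(-30 - 15 \right)} - -1945 = 1 - -1945 = 1 + \left(-544 + 2489\right) = 1 + 1945 = 1946$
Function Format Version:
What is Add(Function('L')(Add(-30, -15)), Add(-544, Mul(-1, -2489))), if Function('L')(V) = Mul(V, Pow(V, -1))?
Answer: 1946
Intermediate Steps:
Function('L')(V) = 1
Add(Function('L')(Add(-30, -15)), Add(-544, Mul(-1, -2489))) = Add(1, Add(-544, Mul(-1, -2489))) = Add(1, Add(-544, 2489)) = Add(1, 1945) = 1946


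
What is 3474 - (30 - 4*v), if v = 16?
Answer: 3508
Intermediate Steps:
3474 - (30 - 4*v) = 3474 - (30 - 4*16) = 3474 - (30 - 64) = 3474 - 1*(-34) = 3474 + 34 = 3508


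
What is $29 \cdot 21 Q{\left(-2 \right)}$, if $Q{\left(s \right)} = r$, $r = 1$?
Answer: $609$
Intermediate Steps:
$Q{\left(s \right)} = 1$
$29 \cdot 21 Q{\left(-2 \right)} = 29 \cdot 21 \cdot 1 = 609 \cdot 1 = 609$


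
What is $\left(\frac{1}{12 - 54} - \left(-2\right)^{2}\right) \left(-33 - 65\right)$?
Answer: $\frac{1183}{3} \approx 394.33$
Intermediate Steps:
$\left(\frac{1}{12 - 54} - \left(-2\right)^{2}\right) \left(-33 - 65\right) = \left(\frac{1}{-42} - 4\right) \left(-98\right) = \left(- \frac{1}{42} - 4\right) \left(-98\right) = \left(- \frac{169}{42}\right) \left(-98\right) = \frac{1183}{3}$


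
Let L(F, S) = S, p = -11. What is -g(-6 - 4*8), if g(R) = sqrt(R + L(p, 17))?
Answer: -I*sqrt(21) ≈ -4.5826*I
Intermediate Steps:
g(R) = sqrt(17 + R) (g(R) = sqrt(R + 17) = sqrt(17 + R))
-g(-6 - 4*8) = -sqrt(17 + (-6 - 4*8)) = -sqrt(17 + (-6 - 32)) = -sqrt(17 - 38) = -sqrt(-21) = -I*sqrt(21)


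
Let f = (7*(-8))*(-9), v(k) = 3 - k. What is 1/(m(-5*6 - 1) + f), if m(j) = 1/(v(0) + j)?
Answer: 28/14111 ≈ 0.0019843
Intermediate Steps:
m(j) = 1/(3 + j) (m(j) = 1/((3 - 1*0) + j) = 1/((3 + 0) + j) = 1/(3 + j))
f = 504 (f = -56*(-9) = 504)
1/(m(-5*6 - 1) + f) = 1/(1/(3 + (-5*6 - 1)) + 504) = 1/(1/(3 + (-30 - 1)) + 504) = 1/(1/(3 - 31) + 504) = 1/(1/(-28) + 504) = 1/(-1/28 + 504) = 1/(14111/28) = 28/14111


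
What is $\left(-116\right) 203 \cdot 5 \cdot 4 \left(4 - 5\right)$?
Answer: $470960$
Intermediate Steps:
$\left(-116\right) 203 \cdot 5 \cdot 4 \left(4 - 5\right) = - 23548 \cdot 20 \left(-1\right) = \left(-23548\right) \left(-20\right) = 470960$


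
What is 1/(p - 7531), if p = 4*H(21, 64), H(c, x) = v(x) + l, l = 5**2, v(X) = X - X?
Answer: -1/7431 ≈ -0.00013457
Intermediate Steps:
v(X) = 0
l = 25
H(c, x) = 25 (H(c, x) = 0 + 25 = 25)
p = 100 (p = 4*25 = 100)
1/(p - 7531) = 1/(100 - 7531) = 1/(-7431) = -1/7431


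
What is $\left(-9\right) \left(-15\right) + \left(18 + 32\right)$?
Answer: $185$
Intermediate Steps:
$\left(-9\right) \left(-15\right) + \left(18 + 32\right) = 135 + 50 = 185$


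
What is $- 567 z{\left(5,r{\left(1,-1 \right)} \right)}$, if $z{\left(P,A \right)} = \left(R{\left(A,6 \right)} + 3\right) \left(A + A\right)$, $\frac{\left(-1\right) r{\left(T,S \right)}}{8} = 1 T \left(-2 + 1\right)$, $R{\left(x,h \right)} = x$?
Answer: $-99792$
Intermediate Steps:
$r{\left(T,S \right)} = 8 T$ ($r{\left(T,S \right)} = - 8 \cdot 1 T \left(-2 + 1\right) = - 8 T \left(-1\right) = - 8 \left(- T\right) = 8 T$)
$z{\left(P,A \right)} = 2 A \left(3 + A\right)$ ($z{\left(P,A \right)} = \left(A + 3\right) \left(A + A\right) = \left(3 + A\right) 2 A = 2 A \left(3 + A\right)$)
$- 567 z{\left(5,r{\left(1,-1 \right)} \right)} = - 567 \cdot 2 \cdot 8 \cdot 1 \left(3 + 8 \cdot 1\right) = - 567 \cdot 2 \cdot 8 \left(3 + 8\right) = - 567 \cdot 2 \cdot 8 \cdot 11 = \left(-567\right) 176 = -99792$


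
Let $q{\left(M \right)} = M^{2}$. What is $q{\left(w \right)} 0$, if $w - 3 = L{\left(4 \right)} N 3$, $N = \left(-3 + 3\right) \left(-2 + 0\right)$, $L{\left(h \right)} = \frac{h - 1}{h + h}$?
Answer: $0$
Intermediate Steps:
$L{\left(h \right)} = \frac{-1 + h}{2 h}$
$N = 0$ ($N = 0 \left(-2\right) = 0$)
$w = 3$ ($w = 3 + \frac{-1 + 4}{2 \cdot 4} \cdot 0 \cdot 3 = 3 + \frac{1}{2} \cdot \frac{1}{4} \cdot 3 \cdot 0 \cdot 3 = 3 + \frac{3}{8} \cdot 0 \cdot 3 = 3 + 0 \cdot 3 = 3 + 0 = 3$)
$q{\left(w \right)} 0 = 3^{2} \cdot 0 = 9 \cdot 0 = 0$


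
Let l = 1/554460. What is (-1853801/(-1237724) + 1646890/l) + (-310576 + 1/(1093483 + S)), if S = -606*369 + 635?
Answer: 245962703146354437574433/269360923224 ≈ 9.1313e+11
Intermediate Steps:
l = 1/554460 ≈ 1.8036e-6
S = -222979 (S = -223614 + 635 = -222979)
(-1853801/(-1237724) + 1646890/l) + (-310576 + 1/(1093483 + S)) = (-1853801/(-1237724) + 1646890/(1/554460)) + (-310576 + 1/(1093483 - 222979)) = (-1853801*(-1/1237724) + 1646890*554460) + (-310576 + 1/870504) = (1853801/1237724 + 913134629400) + (-310576 + 1/870504) = 1130208646041339401/1237724 - 270357650303/870504 = 245962703146354437574433/269360923224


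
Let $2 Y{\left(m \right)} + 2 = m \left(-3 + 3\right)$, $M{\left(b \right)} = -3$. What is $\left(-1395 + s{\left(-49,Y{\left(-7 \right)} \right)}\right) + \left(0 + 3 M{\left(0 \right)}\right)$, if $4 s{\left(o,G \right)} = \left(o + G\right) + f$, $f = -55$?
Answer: $- \frac{5721}{4} \approx -1430.3$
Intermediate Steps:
$Y{\left(m \right)} = -1$ ($Y{\left(m \right)} = -1 + \frac{m \left(-3 + 3\right)}{2} = -1 + \frac{m 0}{2} = -1 + \frac{1}{2} \cdot 0 = -1 + 0 = -1$)
$s{\left(o,G \right)} = - \frac{55}{4} + \frac{G}{4} + \frac{o}{4}$ ($s{\left(o,G \right)} = \frac{\left(o + G\right) - 55}{4} = \frac{\left(G + o\right) - 55}{4} = \frac{-55 + G + o}{4} = - \frac{55}{4} + \frac{G}{4} + \frac{o}{4}$)
$\left(-1395 + s{\left(-49,Y{\left(-7 \right)} \right)}\right) + \left(0 + 3 M{\left(0 \right)}\right) = \left(-1395 + \left(- \frac{55}{4} + \frac{1}{4} \left(-1\right) + \frac{1}{4} \left(-49\right)\right)\right) + \left(0 + 3 \left(-3\right)\right) = \left(-1395 - \frac{105}{4}\right) + \left(0 - 9\right) = \left(-1395 - \frac{105}{4}\right) - 9 = - \frac{5685}{4} - 9 = - \frac{5721}{4}$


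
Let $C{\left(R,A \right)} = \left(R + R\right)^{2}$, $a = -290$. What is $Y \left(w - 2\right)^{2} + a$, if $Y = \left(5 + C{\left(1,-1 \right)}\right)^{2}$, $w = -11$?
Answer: $13399$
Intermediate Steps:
$C{\left(R,A \right)} = 4 R^{2}$ ($C{\left(R,A \right)} = \left(2 R\right)^{2} = 4 R^{2}$)
$Y = 81$ ($Y = \left(5 + 4 \cdot 1^{2}\right)^{2} = \left(5 + 4 \cdot 1\right)^{2} = \left(5 + 4\right)^{2} = 9^{2} = 81$)
$Y \left(w - 2\right)^{2} + a = 81 \left(-11 - 2\right)^{2} - 290 = 81 \left(-13\right)^{2} - 290 = 81 \cdot 169 - 290 = 13689 - 290 = 13399$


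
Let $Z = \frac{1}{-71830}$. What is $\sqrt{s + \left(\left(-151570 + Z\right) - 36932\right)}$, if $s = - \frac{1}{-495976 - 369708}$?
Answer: $\frac{i \sqrt{45553997554850779542279105}}{15545520430} \approx 434.17 i$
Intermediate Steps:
$Z = - \frac{1}{71830} \approx -1.3922 \cdot 10^{-5}$
$s = \frac{1}{865684}$ ($s = - \frac{1}{-865684} = \left(-1\right) \left(- \frac{1}{865684}\right) = \frac{1}{865684} \approx 1.1552 \cdot 10^{-6}$)
$\sqrt{s + \left(\left(-151570 + Z\right) - 36932\right)} = \sqrt{\frac{1}{865684} - \frac{13540098661}{71830}} = \sqrt{- \frac{5860723384588647}{31091040860}} = \frac{i \sqrt{45553997554850779542279105}}{15545520430}$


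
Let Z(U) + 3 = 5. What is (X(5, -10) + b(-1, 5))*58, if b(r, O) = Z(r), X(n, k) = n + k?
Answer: -174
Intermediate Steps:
Z(U) = 2 (Z(U) = -3 + 5 = 2)
X(n, k) = k + n
b(r, O) = 2
(X(5, -10) + b(-1, 5))*58 = ((-10 + 5) + 2)*58 = (-5 + 2)*58 = -3*58 = -174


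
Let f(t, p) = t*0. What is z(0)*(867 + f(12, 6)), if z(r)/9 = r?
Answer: 0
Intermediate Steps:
f(t, p) = 0
z(r) = 9*r
z(0)*(867 + f(12, 6)) = (9*0)*(867 + 0) = 0*867 = 0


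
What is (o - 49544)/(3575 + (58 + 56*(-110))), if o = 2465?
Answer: 47079/2527 ≈ 18.630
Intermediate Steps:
(o - 49544)/(3575 + (58 + 56*(-110))) = (2465 - 49544)/(3575 + (58 + 56*(-110))) = -47079/(3575 + (58 - 6160)) = -47079/(3575 - 6102) = -47079/(-2527) = -47079*(-1/2527) = 47079/2527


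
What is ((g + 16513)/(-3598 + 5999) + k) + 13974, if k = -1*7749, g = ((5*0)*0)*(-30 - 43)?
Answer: 305362/49 ≈ 6231.9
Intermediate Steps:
g = 0 (g = (0*0)*(-73) = 0*(-73) = 0)
k = -7749
((g + 16513)/(-3598 + 5999) + k) + 13974 = ((0 + 16513)/(-3598 + 5999) - 7749) + 13974 = (16513/2401 - 7749) + 13974 = (16513*(1/2401) - 7749) + 13974 = (337/49 - 7749) + 13974 = -379364/49 + 13974 = 305362/49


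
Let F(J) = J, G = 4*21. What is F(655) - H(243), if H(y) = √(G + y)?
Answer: 655 - √327 ≈ 636.92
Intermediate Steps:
G = 84
H(y) = √(84 + y)
F(655) - H(243) = 655 - √(84 + 243) = 655 - √327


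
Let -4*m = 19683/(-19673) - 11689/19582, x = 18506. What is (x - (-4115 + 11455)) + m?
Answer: 17206826733707/1540946744 ≈ 11166.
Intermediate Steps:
m = 615390203/1540946744 (m = -(19683/(-19673) - 11689/19582)/4 = -(19683*(-1/19673) - 11689*1/19582)/4 = -(-19683/19673 - 11689/19582)/4 = -1/4*(-615390203/385236686) = 615390203/1540946744 ≈ 0.39936)
(x - (-4115 + 11455)) + m = (18506 - (-4115 + 11455)) + 615390203/1540946744 = (18506 - 1*7340) + 615390203/1540946744 = (18506 - 7340) + 615390203/1540946744 = 11166 + 615390203/1540946744 = 17206826733707/1540946744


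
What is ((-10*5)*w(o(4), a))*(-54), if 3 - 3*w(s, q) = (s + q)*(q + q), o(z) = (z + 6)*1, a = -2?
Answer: 31500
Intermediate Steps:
o(z) = 6 + z (o(z) = (6 + z)*1 = 6 + z)
w(s, q) = 1 - 2*q*(q + s)/3 (w(s, q) = 1 - (s + q)*(q + q)/3 = 1 - (q + s)*2*q/3 = 1 - 2*q*(q + s)/3)
((-10*5)*w(o(4), a))*(-54) = ((-10*5)*(1 - ⅔*(-2)² - ⅔*(-2)*(6 + 4)))*(-54) = -50*(1 - ⅔*4 - ⅔*(-2)*10)*(-54) = -50*(1 - 8/3 + 40/3)*(-54) = -50*35/3*(-54) = -1750/3*(-54) = 31500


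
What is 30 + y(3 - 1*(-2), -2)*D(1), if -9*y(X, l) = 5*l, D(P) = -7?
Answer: 200/9 ≈ 22.222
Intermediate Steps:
y(X, l) = -5*l/9
30 + y(3 - 1*(-2), -2)*D(1) = 30 - 5/9*(-2)*(-7) = 30 + (10/9)*(-7) = 30 - 70/9 = 200/9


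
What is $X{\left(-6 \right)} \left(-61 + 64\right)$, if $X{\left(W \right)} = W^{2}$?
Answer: $108$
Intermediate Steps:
$X{\left(-6 \right)} \left(-61 + 64\right) = \left(-6\right)^{2} \left(-61 + 64\right) = 36 \cdot 3 = 108$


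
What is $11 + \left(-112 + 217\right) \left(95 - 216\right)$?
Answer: $-12694$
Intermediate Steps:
$11 + \left(-112 + 217\right) \left(95 - 216\right) = 11 + 105 \left(-121\right) = 11 - 12705 = -12694$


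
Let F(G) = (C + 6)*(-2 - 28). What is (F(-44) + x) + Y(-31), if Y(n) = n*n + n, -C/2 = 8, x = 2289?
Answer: 3519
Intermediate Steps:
C = -16 (C = -2*8 = -16)
F(G) = 300 (F(G) = (-16 + 6)*(-2 - 28) = -10*(-30) = 300)
Y(n) = n + n**2 (Y(n) = n**2 + n = n + n**2)
(F(-44) + x) + Y(-31) = (300 + 2289) - 31*(1 - 31) = 2589 - 31*(-30) = 2589 + 930 = 3519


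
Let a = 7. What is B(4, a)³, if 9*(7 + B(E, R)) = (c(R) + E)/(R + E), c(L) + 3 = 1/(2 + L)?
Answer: -241455219083/707347971 ≈ -341.35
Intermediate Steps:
c(L) = -3 + 1/(2 + L)
B(E, R) = -7 + (E + (-5 - 3*R)/(2 + R))/(9*(E + R)) (B(E, R) = -7 + (((-5 - 3*R)/(2 + R) + E)/(R + E))/9 = -7 + ((E + (-5 - 3*R)/(2 + R))/(E + R))/9 = -7 + (E + (-5 - 3*R)/(2 + R))/(9*(E + R)))
B(4, a)³ = ((-5 - 3*7 - (2 + 7)*(62*4 + 63*7))/(9*(2 + 7)*(4 + 7)))³ = ((⅑)*(-5 - 21 - 1*9*(248 + 441))/(9*11))³ = ((⅑)*(⅑)*(1/11)*(-5 - 21 - 1*9*689))³ = ((⅑)*(⅑)*(1/11)*(-5 - 21 - 6201))³ = ((⅑)*(⅑)*(1/11)*(-6227))³ = (-6227/891)³ = -241455219083/707347971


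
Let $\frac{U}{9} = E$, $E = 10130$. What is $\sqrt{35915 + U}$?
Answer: $\sqrt{127085} \approx 356.49$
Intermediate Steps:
$U = 91170$ ($U = 9 \cdot 10130 = 91170$)
$\sqrt{35915 + U} = \sqrt{35915 + 91170} = \sqrt{127085}$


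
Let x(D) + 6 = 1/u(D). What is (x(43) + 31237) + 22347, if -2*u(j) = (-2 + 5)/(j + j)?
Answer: 160562/3 ≈ 53521.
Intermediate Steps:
u(j) = -3/(4*j) (u(j) = -(-2 + 5)/(2*(j + j)) = -3/(2*(2*j)) = -3*1/(2*j)/2 = -3/(4*j))
x(D) = -6 - 4*D/3 (x(D) = -6 + 1/(-3/(4*D)) = -6 - 4*D/3)
(x(43) + 31237) + 22347 = ((-6 - 4/3*43) + 31237) + 22347 = ((-6 - 172/3) + 31237) + 22347 = (-190/3 + 31237) + 22347 = 93521/3 + 22347 = 160562/3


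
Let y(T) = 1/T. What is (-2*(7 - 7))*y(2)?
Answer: 0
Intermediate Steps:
(-2*(7 - 7))*y(2) = -2*(7 - 7)/2 = -2*0*(½) = 0*(½) = 0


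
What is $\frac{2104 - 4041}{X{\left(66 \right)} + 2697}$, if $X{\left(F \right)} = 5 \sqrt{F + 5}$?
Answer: $- \frac{5224089}{7272034} + \frac{9685 \sqrt{71}}{7272034} \approx -0.70716$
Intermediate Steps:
$X{\left(F \right)} = 5 \sqrt{5 + F}$
$\frac{2104 - 4041}{X{\left(66 \right)} + 2697} = \frac{2104 - 4041}{5 \sqrt{5 + 66} + 2697} = - \frac{1937}{5 \sqrt{71} + 2697} = - \frac{1937}{2697 + 5 \sqrt{71}}$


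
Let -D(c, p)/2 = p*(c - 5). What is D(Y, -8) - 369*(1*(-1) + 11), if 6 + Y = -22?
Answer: -4218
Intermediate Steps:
Y = -28 (Y = -6 - 22 = -28)
D(c, p) = -2*p*(-5 + c) (D(c, p) = -2*p*(c - 5) = -2*p*(-5 + c))
D(Y, -8) - 369*(1*(-1) + 11) = 2*(-8)*(5 - 1*(-28)) - 369*(1*(-1) + 11) = 2*(-8)*(5 + 28) - 369*(-1 + 11) = 2*(-8)*33 - 369*10 = -528 - 3690 = -4218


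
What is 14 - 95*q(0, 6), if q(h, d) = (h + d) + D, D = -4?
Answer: -176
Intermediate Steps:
q(h, d) = -4 + d + h (q(h, d) = (h + d) - 4 = (d + h) - 4 = -4 + d + h)
14 - 95*q(0, 6) = 14 - 95*(-4 + 6 + 0) = 14 - 95*2 = 14 - 190 = -176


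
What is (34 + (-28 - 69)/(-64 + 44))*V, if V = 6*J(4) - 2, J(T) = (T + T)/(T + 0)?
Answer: 777/2 ≈ 388.50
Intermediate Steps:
J(T) = 2 (J(T) = (2*T)/T = 2)
V = 10 (V = 6*2 - 2 = 12 - 2 = 10)
(34 + (-28 - 69)/(-64 + 44))*V = (34 + (-28 - 69)/(-64 + 44))*10 = (34 - 97/(-20))*10 = (34 - 97*(-1/20))*10 = (34 + 97/20)*10 = (777/20)*10 = 777/2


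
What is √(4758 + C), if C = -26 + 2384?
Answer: 2*√1779 ≈ 84.356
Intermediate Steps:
C = 2358
√(4758 + C) = √(4758 + 2358) = √7116 = 2*√1779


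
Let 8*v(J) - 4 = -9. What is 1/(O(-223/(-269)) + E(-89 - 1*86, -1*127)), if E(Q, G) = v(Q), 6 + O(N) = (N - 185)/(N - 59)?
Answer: -2608/9021 ≈ -0.28910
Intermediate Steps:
v(J) = -5/8 (v(J) = ½ + (⅛)*(-9) = ½ - 9/8 = -5/8)
O(N) = -6 + (-185 + N)/(-59 + N) (O(N) = -6 + (N - 185)/(N - 59) = -6 + (-185 + N)/(-59 + N))
E(Q, G) = -5/8
1/(O(-223/(-269)) + E(-89 - 1*86, -1*127)) = 1/((169 - (-1115)/(-269))/(-59 - 223/(-269)) - 5/8) = 1/((169 - (-1115)*(-1)/269)/(-59 - 223*(-1/269)) - 5/8) = 1/((169 - 5*223/269)/(-59 + 223/269) - 5/8) = 1/((169 - 1115/269)/(-15648/269) - 5/8) = 1/(-269/15648*44346/269 - 5/8) = 1/(-7391/2608 - 5/8) = 1/(-9021/2608) = -2608/9021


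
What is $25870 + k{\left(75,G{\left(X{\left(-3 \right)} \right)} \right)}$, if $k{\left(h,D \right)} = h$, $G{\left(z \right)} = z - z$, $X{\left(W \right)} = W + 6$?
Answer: $25945$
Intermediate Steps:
$X{\left(W \right)} = 6 + W$
$G{\left(z \right)} = 0$
$25870 + k{\left(75,G{\left(X{\left(-3 \right)} \right)} \right)} = 25870 + 75 = 25945$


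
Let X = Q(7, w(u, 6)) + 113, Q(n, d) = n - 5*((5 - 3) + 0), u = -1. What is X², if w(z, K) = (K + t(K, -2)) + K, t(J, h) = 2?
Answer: 12100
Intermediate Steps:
w(z, K) = 2 + 2*K (w(z, K) = (K + 2) + K = (2 + K) + K = 2 + 2*K)
Q(n, d) = -10 + n (Q(n, d) = n - 5*(2 + 0) = n - 5*2 = n - 10 = -10 + n)
X = 110 (X = (-10 + 7) + 113 = -3 + 113 = 110)
X² = 110² = 12100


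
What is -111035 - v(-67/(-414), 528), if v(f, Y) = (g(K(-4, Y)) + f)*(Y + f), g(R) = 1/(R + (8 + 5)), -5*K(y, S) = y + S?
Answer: -971275564093/8741196 ≈ -1.1111e+5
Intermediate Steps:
K(y, S) = -S/5 - y/5 (K(y, S) = -(y + S)/5 = -(S + y)/5 = -S/5 - y/5)
g(R) = 1/(13 + R) (g(R) = 1/(R + 13) = 1/(13 + R))
v(f, Y) = (Y + f)*(f + 1/(69/5 - Y/5)) (v(f, Y) = (1/(13 + (-Y/5 - 1/5*(-4))) + f)*(Y + f) = (1/(13 + (-Y/5 + 4/5)) + f)*(Y + f) = (1/(13 + (4/5 - Y/5)) + f)*(Y + f) = (1/(69/5 - Y/5) + f)*(Y + f) = (f + 1/(69/5 - Y/5))*(Y + f) = (Y + f)*(f + 1/(69/5 - Y/5)))
-111035 - v(-67/(-414), 528) = -111035 - (-5*528 - (-335)/(-414) + (-67/(-414))*(-69 + 528)*(528 - 67/(-414)))/(-69 + 528) = -111035 - (-2640 - (-335)*(-1)/414 - 67*(-1/414)*459*(528 - 67*(-1/414)))/459 = -111035 - (-2640 - 5*67/414 + (67/414)*459*(528 + 67/414))/459 = -111035 - (-2640 - 335/414 + (67/414)*459*(218659/414))/459 = -111035 - (-2640 - 335/414 + 249052601/6348)/459 = -111035 - 696866233/(459*19044) = -111035 - 1*696866233/8741196 = -111035 - 696866233/8741196 = -971275564093/8741196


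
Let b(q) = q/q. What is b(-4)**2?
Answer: 1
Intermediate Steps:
b(q) = 1
b(-4)**2 = 1**2 = 1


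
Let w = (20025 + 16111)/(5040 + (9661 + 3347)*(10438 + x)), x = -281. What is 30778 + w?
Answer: 508326744053/16515912 ≈ 30778.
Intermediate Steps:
w = 4517/16515912 (w = (20025 + 16111)/(5040 + (9661 + 3347)*(10438 - 281)) = 36136/(5040 + 13008*10157) = 36136/(5040 + 132122256) = 36136/132127296 = 36136*(1/132127296) = 4517/16515912 ≈ 0.00027349)
30778 + w = 30778 + 4517/16515912 = 508326744053/16515912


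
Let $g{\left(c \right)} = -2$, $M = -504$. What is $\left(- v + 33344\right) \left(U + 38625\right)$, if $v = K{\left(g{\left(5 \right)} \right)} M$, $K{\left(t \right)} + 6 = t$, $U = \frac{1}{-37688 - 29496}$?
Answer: $\frac{4754007022168}{4199} \approx 1.1322 \cdot 10^{9}$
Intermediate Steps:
$U = - \frac{1}{67184}$ ($U = \frac{1}{-67184} = - \frac{1}{67184} \approx -1.4884 \cdot 10^{-5}$)
$K{\left(t \right)} = -6 + t$
$v = 4032$ ($v = \left(-6 - 2\right) \left(-504\right) = \left(-8\right) \left(-504\right) = 4032$)
$\left(- v + 33344\right) \left(U + 38625\right) = \left(\left(-1\right) 4032 + 33344\right) \left(- \frac{1}{67184} + 38625\right) = \left(-4032 + 33344\right) \frac{2594981999}{67184} = 29312 \cdot \frac{2594981999}{67184} = \frac{4754007022168}{4199}$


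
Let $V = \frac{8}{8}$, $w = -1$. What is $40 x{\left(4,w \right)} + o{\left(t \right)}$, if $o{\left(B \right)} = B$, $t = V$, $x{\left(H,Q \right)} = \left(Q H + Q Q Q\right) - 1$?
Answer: $-239$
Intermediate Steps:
$x{\left(H,Q \right)} = -1 + Q^{3} + H Q$ ($x{\left(H,Q \right)} = \left(H Q + Q^{2} Q\right) - 1 = \left(H Q + Q^{3}\right) - 1 = \left(Q^{3} + H Q\right) - 1 = -1 + Q^{3} + H Q$)
$V = 1$ ($V = 8 \cdot \frac{1}{8} = 1$)
$t = 1$
$40 x{\left(4,w \right)} + o{\left(t \right)} = 40 \left(-1 + \left(-1\right)^{3} + 4 \left(-1\right)\right) + 1 = 40 \left(-1 - 1 - 4\right) + 1 = 40 \left(-6\right) + 1 = -240 + 1 = -239$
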